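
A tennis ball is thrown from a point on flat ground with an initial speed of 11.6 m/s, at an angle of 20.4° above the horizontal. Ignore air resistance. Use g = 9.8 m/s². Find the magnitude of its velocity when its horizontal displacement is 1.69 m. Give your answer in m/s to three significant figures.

Components: vₓ = 11.60 cos 20.4° = 10.87 m/s, v_y0 = 11.60 sin 20.4° = 4.043 m/s.
x = vₓ t ⇒ t = 1.69/10.87 = 0.1554 s.
Vertical velocity there: v_y = v_y0 − g t = 4.043 − 9.80 × 0.1554 = 2.520 m/s.
Speed: √(vₓ² + v_y²) = √(10.87² + 2.520²) = 11.16 m/s.

11.2 m/s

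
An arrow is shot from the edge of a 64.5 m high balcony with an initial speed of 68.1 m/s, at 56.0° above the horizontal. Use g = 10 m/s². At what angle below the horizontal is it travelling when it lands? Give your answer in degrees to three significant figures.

60.4°

Resolve: vₓ = 68.10 cos 56.0° = 38.08 m/s and v_y0 = 68.10 sin 56.0° = 56.46 m/s.
Vertical motion (up positive, ground at y = 0): 5.000 t² − (56.46) t − 64.5 = 0, so t = (56.46 + √(56.46² + 2·10.0·64.5)) / 10.0 = (56.46 + 66.91) / 10.0 = 12.34 s.
At impact: v_y = v_y0 − g t = −66.91 m/s; vₓ = 38.08 m/s.
Angle below horizontal: arctan(|v_y|/vₓ) = arctan(66.91/38.08) = 60.36°.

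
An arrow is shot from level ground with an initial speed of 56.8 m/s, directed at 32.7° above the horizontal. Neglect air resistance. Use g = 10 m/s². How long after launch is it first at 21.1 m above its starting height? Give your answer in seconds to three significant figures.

Components: vₓ = 56.80 cos 32.7° = 47.80 m/s, v_y0 = 56.80 sin 32.7° = 30.69 m/s.
Height y(t) = 30.69 t − 5.000 t² = 21.1 gives 5.000 t² − 30.69 t + 21.1 = 0.
t = [30.69 ± √(30.69² − 2·10.0·21.1)] / 10.0 = (30.69 ± 22.79) / 10.0, so t = 0.7891 s or t = 5.348 s.
The first (ascending) time is 0.7891 s.

0.789 s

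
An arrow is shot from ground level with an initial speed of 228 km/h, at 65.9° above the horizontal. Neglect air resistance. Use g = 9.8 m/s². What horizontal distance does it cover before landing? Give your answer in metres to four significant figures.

305.1 m

Convert: 228 km/h = 228/3.6 = 63.33 m/s.
Components: vₓ = 63.33 cos 65.9° = 25.86 m/s, v_y0 = 63.33 sin 65.9° = 57.81 m/s.
Flight time T = 2 v_y0 / g = 11.80 s.
Range: R = vₓ T = 25.86 × 11.80 = 305.1 m.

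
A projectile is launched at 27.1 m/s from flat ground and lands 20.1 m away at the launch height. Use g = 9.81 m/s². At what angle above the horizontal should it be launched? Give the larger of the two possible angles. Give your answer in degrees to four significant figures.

82.21°

Level-ground range R = v₀² sin(2θ)/g ⇒ sin(2θ) = gR/v₀² = 9.81 × 20.1 / 27.1² = 0.2685.
2θ = 15.57° or 180° − 15.57° = 164.4°, so θ = 7.787° or 82.21°.
The larger angle is 82.21°.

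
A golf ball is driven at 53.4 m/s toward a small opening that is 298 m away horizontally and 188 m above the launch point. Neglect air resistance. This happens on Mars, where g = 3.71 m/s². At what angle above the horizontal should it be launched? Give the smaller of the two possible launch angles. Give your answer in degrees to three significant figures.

45.9°

Trajectory: y = x tanθ − g x² (1 + tan²θ)/(2v₀²). With x = 298, y = 188, v₀ = 53.4, g = 3.71:
57.77 tan²θ − 298 tanθ + (245.8) = 0.
tanθ = [298 ± √(298² − 4 × 57.77 × (245.8))] / (2 × 57.77) = (298 ± 178.9) / 115.5, giving tanθ = 1.031 or 4.128.
θ = 45.86° or 76.38°; the smaller is 45.86°.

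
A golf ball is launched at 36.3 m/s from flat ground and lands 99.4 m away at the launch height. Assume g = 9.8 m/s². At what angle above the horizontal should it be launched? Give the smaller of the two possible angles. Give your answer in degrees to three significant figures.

23.8°

Level-ground range R = v₀² sin(2θ)/g ⇒ sin(2θ) = gR/v₀² = 9.80 × 99.4 / 36.3² = 0.7393.
2θ = 47.67° or 180° − 47.67° = 132.3°, so θ = 23.83° or 66.17°.
The smaller angle is 23.83°.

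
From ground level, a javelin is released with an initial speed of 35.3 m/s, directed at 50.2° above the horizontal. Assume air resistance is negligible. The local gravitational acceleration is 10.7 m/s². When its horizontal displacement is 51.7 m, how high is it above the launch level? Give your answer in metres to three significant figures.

Components: vₓ = 35.30 cos 50.2° = 22.60 m/s, v_y0 = 35.30 sin 50.2° = 27.12 m/s.
At x = 51.7 m, t = x/vₓ = 51.7/22.60 = 2.288 s.
Height: y = v_y0 t − ½ g t² = 27.12 × 2.288 − 5.350 × 2.288² = 62.05 − 28.01 = 34.04 m.

34.0 m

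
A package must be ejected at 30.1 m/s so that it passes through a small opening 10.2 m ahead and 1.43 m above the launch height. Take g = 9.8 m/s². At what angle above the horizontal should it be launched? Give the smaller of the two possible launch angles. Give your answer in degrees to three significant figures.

Trajectory: y = x tanθ − g x² (1 + tan²θ)/(2v₀²). With x = 10.2, y = 1.43, v₀ = 30.1, g = 9.80:
0.5627 tan²θ − 10.2 tanθ + (1.993) = 0.
tanθ = [10.2 ± √(10.2² − 4 × 0.5627 × (1.993))] / (2 × 0.5627) = (10.2 ± 9.978) / 1.125, giving tanθ = 0.1975 or 17.93.
θ = 11.17° or 86.81°; the smaller is 11.17°.

11.2°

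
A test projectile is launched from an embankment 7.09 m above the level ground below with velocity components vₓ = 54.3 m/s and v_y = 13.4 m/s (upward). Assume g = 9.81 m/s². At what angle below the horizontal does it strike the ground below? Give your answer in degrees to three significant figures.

18.2°

Vertical motion (up positive, ground at y = 0): 4.905 t² − (13.40) t − 7.09 = 0, so t = (13.40 + √(13.40² + 2·9.81·7.09)) / 9.81 = (13.40 + 17.85) / 9.81 = 3.186 s.
At impact: v_y = v_y0 − g t = −17.85 m/s; vₓ = 54.30 m/s.
Angle below horizontal: arctan(|v_y|/vₓ) = arctan(17.85/54.30) = 18.20°.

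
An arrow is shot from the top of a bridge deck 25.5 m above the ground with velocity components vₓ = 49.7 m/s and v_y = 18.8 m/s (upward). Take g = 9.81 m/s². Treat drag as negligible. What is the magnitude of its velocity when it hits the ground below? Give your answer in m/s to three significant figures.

With up positive and y = 0 at the ground: y(t) = 25.5 + (18.80) t − 4.905 t². Setting y = 0 and taking the positive root: t = [18.80 + √(18.80² + 2·9.81·25.5)] / 9.81 = (18.80 + 29.22) / 9.81 = 4.895 s.
Vertical velocity at impact: v_y = v_y0 − g t = 18.80 − 9.81 × 4.895 = −29.22 m/s.
Speed: |v| = √(vₓ² + v_y²) = √(49.70² + 29.22²) = 57.65 m/s.

57.7 m/s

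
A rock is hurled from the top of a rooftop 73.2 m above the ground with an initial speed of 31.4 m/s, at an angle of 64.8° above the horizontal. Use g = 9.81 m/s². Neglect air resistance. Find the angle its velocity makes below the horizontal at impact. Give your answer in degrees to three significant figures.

Horizontal component vₓ = 31.40 cos 64.8° = 13.37 m/s; vertical v_y0 = 31.40 sin 64.8° = 28.41 m/s.
Vertical motion (up positive, ground at y = 0): 4.905 t² − (28.41) t − 73.2 = 0, so t = (28.41 + √(28.41² + 2·9.81·73.2)) / 9.81 = (28.41 + 47.36) / 9.81 = 7.724 s.
At impact: v_y = v_y0 − g t = −47.36 m/s; vₓ = 13.37 m/s.
Angle below horizontal: arctan(|v_y|/vₓ) = arctan(47.36/13.37) = 74.24°.

74.2°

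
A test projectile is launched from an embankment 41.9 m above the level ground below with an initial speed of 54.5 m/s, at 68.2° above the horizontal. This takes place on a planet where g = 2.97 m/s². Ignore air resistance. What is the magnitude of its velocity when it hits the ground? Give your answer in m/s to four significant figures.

Components: vₓ = 54.50 cos 68.2° = 20.24 m/s, v_y0 = 54.50 sin 68.2° = 50.60 m/s.
Vertical motion (up positive, ground at y = 0): 1.485 t² − (50.60) t − 41.9 = 0, so t = (50.60 + √(50.60² + 2·2.97·41.9)) / 2.97 = (50.60 + 53.00) / 2.97 = 34.88 s.
Vertical velocity at impact: v_y = v_y0 − g t = 50.60 − 2.97 × 34.88 = −53.00 m/s.
Speed: |v| = √(vₓ² + v_y²) = √(20.24² + 53.00²) = 56.74 m/s.

56.74 m/s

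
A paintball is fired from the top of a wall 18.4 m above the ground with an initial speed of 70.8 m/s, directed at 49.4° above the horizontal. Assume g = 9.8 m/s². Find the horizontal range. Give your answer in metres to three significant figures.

521 m

Resolve: vₓ = 70.80 cos 49.4° = 46.07 m/s and v_y0 = 70.80 sin 49.4° = 53.76 m/s.
Vertical motion (up positive, ground at y = 0): 4.900 t² − (53.76) t − 18.4 = 0, so t = (53.76 + √(53.76² + 2·9.80·18.4)) / 9.80 = (53.76 + 57.01) / 9.80 = 11.30 s.
Horizontal distance: R = vₓ t = 46.07 × 11.30 = 520.8 m.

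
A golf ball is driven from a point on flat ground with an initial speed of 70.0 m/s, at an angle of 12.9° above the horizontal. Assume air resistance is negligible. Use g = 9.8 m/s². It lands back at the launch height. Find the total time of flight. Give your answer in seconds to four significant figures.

vₓ = 70.00 cos 12.9° = 68.23 m/s; v_y0 = 70.00 sin 12.9° = 15.63 m/s.
Landing at launch height ⇒ T = 2 v_y0 / g = 2 × 15.63 / 9.80 = 3.189 s.

3.189 s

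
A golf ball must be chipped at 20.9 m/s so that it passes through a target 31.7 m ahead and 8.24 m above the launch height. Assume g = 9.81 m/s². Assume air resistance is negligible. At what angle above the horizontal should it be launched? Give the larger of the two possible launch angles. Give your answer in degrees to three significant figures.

Trajectory: y = x tanθ − g x² (1 + tan²θ)/(2v₀²). With x = 31.7, y = 8.24, v₀ = 20.9, g = 9.81:
11.28 tan²θ − 31.7 tanθ + (19.52) = 0.
tanθ = [31.7 ± √(31.7² − 4 × 11.28 × (19.52))] / (2 × 11.28) = (31.7 ± 11.12) / 22.57, giving tanθ = 0.9119 or 1.897.
θ = 42.36° or 62.21°; the larger is 62.21°.

62.2°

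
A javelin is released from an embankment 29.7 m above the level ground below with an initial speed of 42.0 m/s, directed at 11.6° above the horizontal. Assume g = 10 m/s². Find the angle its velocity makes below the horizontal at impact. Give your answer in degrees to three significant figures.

Horizontal component vₓ = 42.00 cos 11.6° = 41.14 m/s; vertical v_y0 = 42.00 sin 11.6° = 8.445 m/s.
Vertical motion (up positive, ground at y = 0): 5.000 t² − (8.445) t − 29.7 = 0, so t = (8.445 + √(8.445² + 2·10.0·29.7)) / 10.0 = (8.445 + 25.79) / 10.0 = 3.424 s.
At impact: v_y = v_y0 − g t = −25.79 m/s; vₓ = 41.14 m/s.
Angle below horizontal: arctan(|v_y|/vₓ) = arctan(25.79/41.14) = 32.09°.

32.1°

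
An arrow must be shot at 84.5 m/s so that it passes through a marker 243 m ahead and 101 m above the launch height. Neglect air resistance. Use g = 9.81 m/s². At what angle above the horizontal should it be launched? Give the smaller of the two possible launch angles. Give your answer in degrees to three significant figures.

33.2°

Trajectory: y = x tanθ − g x² (1 + tan²θ)/(2v₀²). With x = 243, y = 101, v₀ = 84.5, g = 9.81:
40.56 tan²θ − 243 tanθ + (141.6) = 0.
tanθ = [243 ± √(243² − 4 × 40.56 × (141.6))] / (2 × 40.56) = (243 ± 189.9) / 81.13, giving tanθ = 0.6540 or 5.337.
θ = 33.18° or 79.39°; the smaller is 33.18°.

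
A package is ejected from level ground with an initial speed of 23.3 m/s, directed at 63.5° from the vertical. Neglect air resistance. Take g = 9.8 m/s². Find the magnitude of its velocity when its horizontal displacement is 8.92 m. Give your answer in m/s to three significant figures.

Components: vₓ = 23.30 sin 63.5° = 20.85 m/s, v_y0 = 23.30 cos 63.5° = 10.40 m/s.
At x = 8.92 m, t = x/vₓ = 8.92/20.85 = 0.4278 s.
Vertical velocity there: v_y = v_y0 − g t = 10.40 − 9.80 × 0.4278 = 6.204 m/s.
Speed: √(vₓ² + v_y²) = √(20.85² + 6.204²) = 21.76 m/s.

21.8 m/s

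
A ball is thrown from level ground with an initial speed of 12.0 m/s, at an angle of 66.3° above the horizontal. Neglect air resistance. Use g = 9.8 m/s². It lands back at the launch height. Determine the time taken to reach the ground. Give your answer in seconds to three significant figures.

2.24 s

vₓ = 12.00 cos 66.3° = 4.823 m/s; v_y0 = 12.00 sin 66.3° = 10.99 m/s.
Time of flight on level ground: T = 2 v_y0 / g = 2 × 10.99 / 9.80 = 2.242 s.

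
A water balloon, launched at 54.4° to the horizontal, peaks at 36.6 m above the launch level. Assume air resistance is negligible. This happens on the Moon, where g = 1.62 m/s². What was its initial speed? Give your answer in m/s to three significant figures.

At the peak v_y = 0, so v_y0 = √(2gH) = √(2 × 1.62 × 36.6) = 10.89 m/s.
v_y0 = v₀ sin θ ⇒ v₀ = 10.89 / sin 54.4° = 13.39 m/s.

13.4 m/s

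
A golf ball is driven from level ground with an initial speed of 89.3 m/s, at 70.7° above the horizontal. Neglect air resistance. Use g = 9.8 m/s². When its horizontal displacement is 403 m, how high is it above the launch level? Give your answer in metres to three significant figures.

Components: vₓ = 89.30 cos 70.7° = 29.51 m/s, v_y0 = 89.30 sin 70.7° = 84.28 m/s.
At x = 403 m, t = x/vₓ = 403/29.51 = 13.65 s.
Height: y = v_y0 t − ½ g t² = 84.28 × 13.65 − 4.900 × 13.65² = 1151 − 913.5 = 237.3 m.

237 m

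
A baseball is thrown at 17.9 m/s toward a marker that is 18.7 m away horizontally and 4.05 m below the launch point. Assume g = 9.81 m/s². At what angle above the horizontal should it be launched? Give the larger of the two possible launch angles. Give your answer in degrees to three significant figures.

73.7°

Trajectory: y = x tanθ − g x² (1 + tan²θ)/(2v₀²). With x = 18.7, y = −4.05, v₀ = 17.9, g = 9.81:
5.353 tan²θ − 18.7 tanθ + (1.303) = 0.
tanθ = [18.7 ± √(18.7² − 4 × 5.353 × (1.303))] / (2 × 5.353) = (18.7 ± 17.94) / 10.71, giving tanθ = 0.07114 or 3.422.
θ = 4.069° or 73.71°; the larger is 73.71°.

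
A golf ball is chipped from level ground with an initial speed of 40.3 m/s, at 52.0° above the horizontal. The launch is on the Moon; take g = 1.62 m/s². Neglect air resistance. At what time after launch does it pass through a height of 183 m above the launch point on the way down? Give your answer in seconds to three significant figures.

Components: vₓ = 40.30 cos 52.0° = 24.81 m/s, v_y0 = 40.30 sin 52.0° = 31.76 m/s.
Require v_y0 t − ½ g t² = 183, i.e. 0.8100 t² − 31.76 t + 183 = 0.
t = [31.76 ± √(31.76² − 2·1.62·183)] / 1.62 = (31.76 ± 20.39) / 1.62, so t = 7.019 s or t = 32.19 s.
The descending-branch root is 32.19 s.

32.2 s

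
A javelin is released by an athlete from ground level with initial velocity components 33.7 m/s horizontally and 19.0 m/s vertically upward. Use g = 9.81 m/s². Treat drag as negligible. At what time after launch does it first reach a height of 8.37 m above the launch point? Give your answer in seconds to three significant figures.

0.507 s

Require v_y0 t − ½ g t² = 8.37, i.e. 4.905 t² − 19.00 t + 8.37 = 0.
t = [19.00 ± √(19.00² − 2·9.81·8.37)] / 9.81 = (19.00 ± 14.03) / 9.81, so t = 0.5068 s or t = 3.367 s.
The first (ascending) time is 0.5068 s.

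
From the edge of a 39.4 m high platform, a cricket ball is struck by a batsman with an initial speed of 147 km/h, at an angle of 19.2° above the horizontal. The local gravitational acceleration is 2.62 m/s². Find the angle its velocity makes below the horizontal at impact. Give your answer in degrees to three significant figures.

Convert: 147 km/h = 147/3.6 = 40.83 m/s.
vₓ = 40.83 cos 19.2° = 38.56 m/s; v_y0 = 40.83 sin 19.2° = 13.43 m/s.
With up positive and y = 0 at the ground: y(t) = 39.4 + (13.43) t − 1.310 t². Setting y = 0 and taking the positive root: t = [13.43 + √(13.43² + 2·2.62·39.4)] / 2.62 = (13.43 + 19.67) / 2.62 = 12.63 s.
At impact: v_y = v_y0 − g t = −19.67 m/s; vₓ = 38.56 m/s.
Angle below horizontal: arctan(|v_y|/vₓ) = arctan(19.67/38.56) = 27.02°.

27.0°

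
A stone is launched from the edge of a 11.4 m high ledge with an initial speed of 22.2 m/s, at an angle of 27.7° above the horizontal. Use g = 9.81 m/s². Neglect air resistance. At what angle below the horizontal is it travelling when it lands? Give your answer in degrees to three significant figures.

Horizontal component vₓ = 22.20 cos 27.7° = 19.66 m/s; vertical v_y0 = 22.20 sin 27.7° = 10.32 m/s.
The projectile lands when y = 11.4 + (10.32) t − ½·9.81·t² = 0. Positive root: t = (10.32 + √(10.32² + 2·9.81·11.4)) / 9.81 = (10.32 + 18.17) / 9.81 = 2.904 s.
At impact: v_y = v_y0 − g t = −18.17 m/s; vₓ = 19.66 m/s.
Angle below horizontal: arctan(|v_y|/vₓ) = arctan(18.17/19.66) = 42.75°.

42.8°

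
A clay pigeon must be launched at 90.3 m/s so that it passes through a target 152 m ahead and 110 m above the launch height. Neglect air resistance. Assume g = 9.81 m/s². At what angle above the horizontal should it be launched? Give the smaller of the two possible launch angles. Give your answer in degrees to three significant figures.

41.6°

Trajectory: y = x tanθ − g x² (1 + tan²θ)/(2v₀²). With x = 152, y = 110, v₀ = 90.3, g = 9.81:
13.90 tan²θ − 152 tanθ + (123.9) = 0.
tanθ = [152 ± √(152² − 4 × 13.90 × (123.9))] / (2 × 13.90) = (152 ± 127.3) / 27.80, giving tanθ = 0.8871 or 10.05.
θ = 41.58° or 84.32°; the smaller is 41.58°.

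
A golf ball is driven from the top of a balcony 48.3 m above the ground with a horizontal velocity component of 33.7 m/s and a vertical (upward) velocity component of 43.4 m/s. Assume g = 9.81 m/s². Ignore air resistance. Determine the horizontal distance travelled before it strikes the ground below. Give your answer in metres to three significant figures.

332 m

Vertical motion (up positive, ground at y = 0): 4.905 t² − (43.40) t − 48.3 = 0, so t = (43.40 + √(43.40² + 2·9.81·48.3)) / 9.81 = (43.40 + 53.21) / 9.81 = 9.848 s.
Horizontal distance: R = vₓ t = 33.70 × 9.848 = 331.9 m.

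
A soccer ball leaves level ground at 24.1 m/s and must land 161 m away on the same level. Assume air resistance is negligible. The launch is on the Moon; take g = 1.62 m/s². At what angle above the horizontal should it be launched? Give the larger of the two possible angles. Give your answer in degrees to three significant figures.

R = v₀² sin 2θ / g gives sin 2θ = gR/v₀² = 1.62·161/24.1² = 0.4491.
2θ = 26.68° or 180° − 26.68° = 153.3°, so θ = 13.34° or 76.66°.
The larger angle is 76.66°.

76.7°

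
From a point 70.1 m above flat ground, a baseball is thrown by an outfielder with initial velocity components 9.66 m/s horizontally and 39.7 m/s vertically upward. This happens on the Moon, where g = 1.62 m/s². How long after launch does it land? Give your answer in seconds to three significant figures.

50.7 s

The projectile lands when y = 70.1 + (39.70) t − ½·1.62·t² = 0. Positive root: t = (39.70 + √(39.70² + 2·1.62·70.1)) / 1.62 = (39.70 + 42.46) / 1.62 = 50.72 s.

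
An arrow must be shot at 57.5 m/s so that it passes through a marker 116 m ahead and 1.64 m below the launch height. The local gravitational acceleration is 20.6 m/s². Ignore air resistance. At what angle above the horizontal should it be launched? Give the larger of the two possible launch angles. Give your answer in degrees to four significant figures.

Trajectory: y = x tanθ − g x² (1 + tan²θ)/(2v₀²). With x = 116, y = −1.64, v₀ = 57.5, g = 20.6:
41.92 tan²θ − 116 tanθ + (40.28) = 0.
tanθ = [116 ± √(116² − 4 × 41.92 × (40.28))] / (2 × 41.92) = (116 ± 81.87) / 83.84, giving tanθ = 0.4071 or 2.360.
θ = 22.15° or 67.04°; the larger is 67.04°.

67.04°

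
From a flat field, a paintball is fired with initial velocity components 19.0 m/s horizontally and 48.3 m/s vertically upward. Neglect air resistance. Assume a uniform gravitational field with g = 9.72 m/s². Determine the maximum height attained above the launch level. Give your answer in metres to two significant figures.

120 m

At the apex v_y = 0, so H = v_y0²/(2g) = 48.30²/19.44 = 120.0 m.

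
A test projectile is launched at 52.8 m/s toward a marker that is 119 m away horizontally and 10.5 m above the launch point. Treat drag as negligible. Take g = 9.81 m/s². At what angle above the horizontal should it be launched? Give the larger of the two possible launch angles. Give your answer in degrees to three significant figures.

77.4°

Trajectory: y = x tanθ − g x² (1 + tan²θ)/(2v₀²). With x = 119, y = 10.5, v₀ = 52.8, g = 9.81:
24.92 tan²θ − 119 tanθ + (35.42) = 0.
tanθ = [119 ± √(119² − 4 × 24.92 × (35.42))] / (2 × 24.92) = (119 ± 103.1) / 49.83, giving tanθ = 0.3189 or 4.457.
θ = 17.69° or 77.35°; the larger is 77.35°.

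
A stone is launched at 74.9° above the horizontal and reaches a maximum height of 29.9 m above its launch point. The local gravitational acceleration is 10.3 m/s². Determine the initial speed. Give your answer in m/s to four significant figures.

At the peak v_y = 0, so v_y0 = √(2gH) = √(2 × 10.3 × 29.9) = 24.82 m/s.
v_y0 = v₀ sin θ ⇒ v₀ = 24.82 / sin 74.9° = 25.71 m/s.

25.71 m/s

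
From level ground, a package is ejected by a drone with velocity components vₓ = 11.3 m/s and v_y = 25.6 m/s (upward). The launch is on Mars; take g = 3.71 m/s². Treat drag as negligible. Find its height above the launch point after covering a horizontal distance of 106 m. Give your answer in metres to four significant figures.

76.91 m

x = vₓ t ⇒ t = 106/11.30 = 9.381 s.
Height: y = v_y0 t − ½ g t² = 25.60 × 9.381 − 1.855 × 9.381² = 240.1 − 163.2 = 76.91 m.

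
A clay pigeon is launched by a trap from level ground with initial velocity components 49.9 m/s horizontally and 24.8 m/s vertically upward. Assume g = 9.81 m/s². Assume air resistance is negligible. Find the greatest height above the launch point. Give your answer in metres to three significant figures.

31.3 m

At the apex v_y = 0, so H = v_y0²/(2g) = 24.80²/19.62 = 31.35 m.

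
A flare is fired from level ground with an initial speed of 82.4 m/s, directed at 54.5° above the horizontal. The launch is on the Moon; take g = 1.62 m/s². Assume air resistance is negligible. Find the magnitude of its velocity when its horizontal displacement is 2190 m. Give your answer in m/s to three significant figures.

48.4 m/s

Horizontal component vₓ = 82.40 cos 54.5° = 47.85 m/s; vertical v_y0 = 82.40 sin 54.5° = 67.08 m/s.
x = vₓ t ⇒ t = 2190/47.85 = 45.77 s.
Vertical velocity there: v_y = v_y0 − g t = 67.08 − 1.62 × 45.77 = −7.061 m/s.
Speed: √(vₓ² + v_y²) = √(47.85² + 7.061²) = 48.37 m/s.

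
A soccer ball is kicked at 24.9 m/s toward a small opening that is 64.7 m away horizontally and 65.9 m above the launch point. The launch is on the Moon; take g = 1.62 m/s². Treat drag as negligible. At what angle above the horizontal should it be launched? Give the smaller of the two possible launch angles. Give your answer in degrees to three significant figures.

50.9°

Trajectory: y = x tanθ − g x² (1 + tan²θ)/(2v₀²). With x = 64.7, y = 65.9, v₀ = 24.9, g = 1.62:
5.469 tan²θ − 64.7 tanθ + (71.37) = 0.
tanθ = [64.7 ± √(64.7² − 4 × 5.469 × (71.37))] / (2 × 5.469) = (64.7 ± 51.23) / 10.94, giving tanθ = 1.231 or 10.60.
θ = 50.92° or 84.61°; the smaller is 50.92°.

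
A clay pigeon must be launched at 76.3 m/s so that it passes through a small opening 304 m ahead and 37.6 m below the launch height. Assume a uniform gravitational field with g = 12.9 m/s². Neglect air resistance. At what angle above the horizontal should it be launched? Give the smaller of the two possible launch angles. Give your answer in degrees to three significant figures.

Trajectory: y = x tanθ − g x² (1 + tan²θ)/(2v₀²). With x = 304, y = −37.6, v₀ = 76.3, g = 12.9:
102.4 tan²θ − 304 tanθ + (64.79) = 0.
tanθ = [304 ± √(304² − 4 × 102.4 × (64.79))] / (2 × 102.4) = (304 ± 256.7) / 204.8, giving tanθ = 0.2311 or 2.738.
θ = 13.01° or 69.94°; the smaller is 13.01°.

13.0°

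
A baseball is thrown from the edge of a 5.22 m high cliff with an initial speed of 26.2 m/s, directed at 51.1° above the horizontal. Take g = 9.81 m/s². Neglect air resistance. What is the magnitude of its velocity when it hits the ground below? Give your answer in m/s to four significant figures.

28.09 m/s

Horizontal component vₓ = 26.20 cos 51.1° = 16.45 m/s; vertical v_y0 = 26.20 sin 51.1° = 20.39 m/s.
The projectile lands when y = 5.22 + (20.39) t − ½·9.81·t² = 0. Positive root: t = (20.39 + √(20.39² + 2·9.81·5.22)) / 9.81 = (20.39 + 22.76) / 9.81 = 4.399 s.
Vertical velocity at impact: v_y = v_y0 − g t = 20.39 − 9.81 × 4.399 = −22.76 m/s.
Speed: |v| = √(vₓ² + v_y²) = √(16.45² + 22.76²) = 28.09 m/s.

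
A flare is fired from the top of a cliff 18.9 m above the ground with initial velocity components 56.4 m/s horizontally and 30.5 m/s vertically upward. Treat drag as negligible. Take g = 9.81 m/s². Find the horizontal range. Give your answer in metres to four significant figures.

382.7 m

With up positive and y = 0 at the ground: y(t) = 18.9 + (30.50) t − 4.905 t². Setting y = 0 and taking the positive root: t = [30.50 + √(30.50² + 2·9.81·18.9)] / 9.81 = (30.50 + 36.07) / 9.81 = 6.786 s.
Horizontal distance: R = vₓ t = 56.40 × 6.786 = 382.7 m.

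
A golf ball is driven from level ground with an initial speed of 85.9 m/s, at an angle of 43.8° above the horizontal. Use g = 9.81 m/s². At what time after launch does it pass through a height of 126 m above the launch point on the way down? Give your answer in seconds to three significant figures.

vₓ = 85.90 cos 43.8° = 62.00 m/s; v_y0 = 85.90 sin 43.8° = 59.46 m/s.
Set y = v_y0 t − ½ g t² = 126: 4.905 t² − 59.46 t + 126 = 0.
t = [59.46 ± √(59.46² − 2·9.81·126)] / 9.81 = (59.46 ± 32.60) / 9.81, so t = 2.737 s or t = 9.384 s.
The descending-branch root is 9.384 s.

9.38 s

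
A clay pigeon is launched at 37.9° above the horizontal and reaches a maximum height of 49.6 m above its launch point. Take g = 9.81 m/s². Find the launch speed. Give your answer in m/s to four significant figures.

At the peak v_y = 0, so v_y0 = √(2gH) = √(2 × 9.81 × 49.6) = 31.20 m/s.
v_y0 = v₀ sin θ ⇒ v₀ = 31.20 / sin 37.9° = 50.78 m/s.

50.78 m/s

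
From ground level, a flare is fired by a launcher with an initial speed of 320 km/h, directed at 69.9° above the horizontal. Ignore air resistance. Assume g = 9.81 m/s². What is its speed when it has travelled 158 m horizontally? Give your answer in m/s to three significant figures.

44.8 m/s

Convert: 320 km/h = 320/3.6 = 88.89 m/s.
vₓ = 88.89 cos 69.9° = 30.55 m/s; v_y0 = 88.89 sin 69.9° = 83.48 m/s.
At x = 158 m, t = x/vₓ = 158/30.55 = 5.172 s.
Vertical velocity there: v_y = v_y0 − g t = 83.48 − 9.81 × 5.172 = 32.74 m/s.
Speed: √(vₓ² + v_y²) = √(30.55² + 32.74²) = 44.77 m/s.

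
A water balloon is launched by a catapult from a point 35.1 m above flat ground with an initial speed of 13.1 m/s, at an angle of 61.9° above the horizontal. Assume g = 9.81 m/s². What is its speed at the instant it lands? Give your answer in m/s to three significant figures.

29.3 m/s

vₓ = 13.10 cos 61.9° = 6.170 m/s; v_y0 = 13.10 sin 61.9° = 11.56 m/s.
With up positive and y = 0 at the ground: y(t) = 35.1 + (11.56) t − 4.905 t². Setting y = 0 and taking the positive root: t = [11.56 + √(11.56² + 2·9.81·35.1)] / 9.81 = (11.56 + 28.67) / 9.81 = 4.101 s.
Vertical velocity at impact: v_y = v_y0 − g t = 11.56 − 9.81 × 4.101 = −28.67 m/s.
Speed: |v| = √(vₓ² + v_y²) = √(6.170² + 28.67²) = 29.33 m/s.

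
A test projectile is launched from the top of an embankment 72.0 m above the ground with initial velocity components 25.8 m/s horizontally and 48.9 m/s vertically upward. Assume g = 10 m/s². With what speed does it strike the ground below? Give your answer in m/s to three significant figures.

67.1 m/s

With up positive and y = 0 at the ground: y(t) = 72.0 + (48.90) t − 5.000 t². Setting y = 0 and taking the positive root: t = [48.90 + √(48.90² + 2·10.0·72.0)] / 10.0 = (48.90 + 61.90) / 10.0 = 11.08 s.
Vertical velocity at impact: v_y = v_y0 − g t = 48.90 − 10.0 × 11.08 = −61.90 m/s.
Speed: |v| = √(vₓ² + v_y²) = √(25.80² + 61.90²) = 67.06 m/s.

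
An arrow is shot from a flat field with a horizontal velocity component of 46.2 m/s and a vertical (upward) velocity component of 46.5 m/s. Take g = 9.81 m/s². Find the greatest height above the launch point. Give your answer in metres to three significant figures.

110 m

Maximum height: H = v_y0² / (2g) = 46.50² / (2 × 9.81) = 110.2 m.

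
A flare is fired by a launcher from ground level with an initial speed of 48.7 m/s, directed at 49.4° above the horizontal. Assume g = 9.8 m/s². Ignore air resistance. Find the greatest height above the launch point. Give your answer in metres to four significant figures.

69.76 m

Resolve: vₓ = 48.70 cos 49.4° = 31.69 m/s and v_y0 = 48.70 sin 49.4° = 36.98 m/s.
Peak height H = v_y0² / (2g) = 1367.3 / 19.60 = 69.76 m.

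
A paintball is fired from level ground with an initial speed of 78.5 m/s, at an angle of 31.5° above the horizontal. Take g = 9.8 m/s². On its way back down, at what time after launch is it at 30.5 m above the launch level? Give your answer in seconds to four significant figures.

vₓ = 78.50 cos 31.5° = 66.93 m/s; v_y0 = 78.50 sin 31.5° = 41.02 m/s.
Require v_y0 t − ½ g t² = 30.5, i.e. 4.900 t² − 41.02 t + 30.5 = 0.
t = [41.02 ± √(41.02² − 2·9.80·30.5)] / 9.80 = (41.02 ± 32.93) / 9.80, so t = 0.8249 s or t = 7.546 s.
The descending-branch root is 7.546 s.

7.546 s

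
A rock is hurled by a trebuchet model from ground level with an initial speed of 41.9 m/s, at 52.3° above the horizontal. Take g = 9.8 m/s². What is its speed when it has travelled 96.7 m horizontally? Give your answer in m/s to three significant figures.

vₓ = 41.90 cos 52.3° = 25.62 m/s; v_y0 = 41.90 sin 52.3° = 33.15 m/s.
At x = 96.7 m, t = x/vₓ = 96.7/25.62 = 3.774 s.
Vertical velocity there: v_y = v_y0 − g t = 33.15 − 9.80 × 3.774 = −3.832 m/s.
Speed: √(vₓ² + v_y²) = √(25.62² + 3.832²) = 25.91 m/s.

25.9 m/s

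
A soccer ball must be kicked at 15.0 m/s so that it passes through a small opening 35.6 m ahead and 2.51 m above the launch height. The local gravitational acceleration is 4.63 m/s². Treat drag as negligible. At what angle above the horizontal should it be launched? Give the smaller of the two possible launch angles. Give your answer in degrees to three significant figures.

Trajectory: y = x tanθ − g x² (1 + tan²θ)/(2v₀²). With x = 35.6, y = 2.51, v₀ = 15.0, g = 4.63:
13.04 tan²θ − 35.6 tanθ + (15.55) = 0.
tanθ = [35.6 ± √(35.6² − 4 × 13.04 × (15.55))] / (2 × 13.04) = (35.6 ± 21.36) / 26.08, giving tanθ = 0.5460 or 2.184.
θ = 28.63° or 65.40°; the smaller is 28.63°.

28.6°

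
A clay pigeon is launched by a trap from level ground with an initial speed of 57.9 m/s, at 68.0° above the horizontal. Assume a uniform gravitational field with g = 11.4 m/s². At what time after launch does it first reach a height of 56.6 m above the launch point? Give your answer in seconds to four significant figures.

1.210 s

vₓ = 57.90 cos 68.0° = 21.69 m/s; v_y0 = 57.90 sin 68.0° = 53.68 m/s.
Height y(t) = 53.68 t − 5.700 t² = 56.6 gives 5.700 t² − 53.68 t + 56.6 = 0.
Quadratic formula: t = (53.68 ± √1591.5) / 11.4 = (53.68 ± 39.89) / 11.4 → t = 1.210 s or 8.209 s.
The first (ascending) time is 1.210 s.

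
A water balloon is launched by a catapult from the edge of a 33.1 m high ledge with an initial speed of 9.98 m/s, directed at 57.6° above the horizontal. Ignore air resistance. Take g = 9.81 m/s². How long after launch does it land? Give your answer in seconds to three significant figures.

Resolve: vₓ = 9.980 cos 57.6° = 5.348 m/s and v_y0 = 9.980 sin 57.6° = 8.426 m/s.
The projectile lands when y = 33.1 + (8.426) t − ½·9.81·t² = 0. Positive root: t = (8.426 + √(8.426² + 2·9.81·33.1)) / 9.81 = (8.426 + 26.84) / 9.81 = 3.595 s.

3.60 s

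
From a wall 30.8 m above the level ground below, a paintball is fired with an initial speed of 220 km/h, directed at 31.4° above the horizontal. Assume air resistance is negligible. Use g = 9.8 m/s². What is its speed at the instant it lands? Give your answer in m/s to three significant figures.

65.9 m/s

Convert: 220 km/h = 220/3.6 = 61.11 m/s.
Resolve: vₓ = 61.11 cos 31.4° = 52.16 m/s and v_y0 = 61.11 sin 31.4° = 31.84 m/s.
The projectile lands when y = 30.8 + (31.84) t − ½·9.80·t² = 0. Positive root: t = (31.84 + √(31.84² + 2·9.80·30.8)) / 9.80 = (31.84 + 40.22) / 9.80 = 7.353 s.
Vertical velocity at impact: v_y = v_y0 − g t = 31.84 − 9.80 × 7.353 = −40.22 m/s.
Speed: |v| = √(vₓ² + v_y²) = √(52.16² + 40.22²) = 65.87 m/s.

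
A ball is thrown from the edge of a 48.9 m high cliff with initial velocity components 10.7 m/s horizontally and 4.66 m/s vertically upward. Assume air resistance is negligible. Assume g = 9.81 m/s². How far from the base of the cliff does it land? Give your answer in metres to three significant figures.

The projectile lands when y = 48.9 + (4.660) t − ½·9.81·t² = 0. Positive root: t = (4.660 + √(4.660² + 2·9.81·48.9)) / 9.81 = (4.660 + 31.32) / 9.81 = 3.668 s.
Horizontal distance: R = vₓ t = 10.70 × 3.668 = 39.25 m.

39.2 m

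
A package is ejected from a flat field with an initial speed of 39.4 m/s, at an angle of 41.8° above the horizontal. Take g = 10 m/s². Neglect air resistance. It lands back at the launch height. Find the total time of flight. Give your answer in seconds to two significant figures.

Horizontal component vₓ = 39.40 cos 41.8° = 29.37 m/s; vertical v_y0 = 39.40 sin 41.8° = 26.26 m/s.
Time of flight on level ground: T = 2 v_y0 / g = 2 × 26.26 / 10.0 = 5.252 s.

5.3 s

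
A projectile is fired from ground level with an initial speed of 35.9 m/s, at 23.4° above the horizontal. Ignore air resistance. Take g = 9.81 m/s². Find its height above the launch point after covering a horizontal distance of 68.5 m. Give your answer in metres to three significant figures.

Resolve: vₓ = 35.90 cos 23.4° = 32.95 m/s and v_y0 = 35.90 sin 23.4° = 14.26 m/s.
Time to reach x = 68.5 m: t = x/vₓ = 68.5/32.95 = 2.079 s.
Height: y = v_y0 t − ½ g t² = 14.26 × 2.079 − 4.905 × 2.079² = 29.64 − 21.20 = 8.441 m.

8.44 m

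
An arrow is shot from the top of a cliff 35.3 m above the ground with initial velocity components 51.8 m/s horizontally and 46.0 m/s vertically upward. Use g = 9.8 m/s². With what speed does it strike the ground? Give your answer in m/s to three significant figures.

74.1 m/s

The projectile lands when y = 35.3 + (46.00) t − ½·9.80·t² = 0. Positive root: t = (46.00 + √(46.00² + 2·9.80·35.3)) / 9.80 = (46.00 + 52.99) / 9.80 = 10.10 s.
Vertical velocity at impact: v_y = v_y0 − g t = 46.00 − 9.80 × 10.10 = −52.99 m/s.
Speed: |v| = √(vₓ² + v_y²) = √(51.80² + 52.99²) = 74.10 m/s.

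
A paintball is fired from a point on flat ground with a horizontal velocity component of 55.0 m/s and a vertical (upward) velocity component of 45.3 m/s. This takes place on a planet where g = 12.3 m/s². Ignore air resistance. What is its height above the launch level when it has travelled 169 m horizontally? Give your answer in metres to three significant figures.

At x = 169 m, t = x/vₓ = 169/55.00 = 3.073 s.
Height: y = v_y0 t − ½ g t² = 45.30 × 3.073 − 6.150 × 3.073² = 139.2 − 58.07 = 81.13 m.

81.1 m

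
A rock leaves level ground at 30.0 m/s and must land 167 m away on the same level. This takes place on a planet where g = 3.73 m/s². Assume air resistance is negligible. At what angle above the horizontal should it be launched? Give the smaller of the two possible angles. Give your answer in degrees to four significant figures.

21.90°

R = v₀² sin 2θ / g gives sin 2θ = gR/v₀² = 3.73·167/30.0² = 0.6921.
2θ = 43.80° or 180° − 43.80° = 136.2°, so θ = 21.90° or 68.10°.
The smaller angle is 21.90°.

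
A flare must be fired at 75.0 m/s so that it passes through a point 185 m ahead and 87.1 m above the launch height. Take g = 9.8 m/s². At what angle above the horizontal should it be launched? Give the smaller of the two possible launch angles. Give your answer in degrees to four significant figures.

Trajectory: y = x tanθ − g x² (1 + tan²θ)/(2v₀²). With x = 185, y = 87.1, v₀ = 75.0, g = 9.80:
29.81 tan²θ − 185 tanθ + (116.9) = 0.
tanθ = [185 ± √(185² − 4 × 29.81 × (116.9))] / (2 × 29.81) = (185 ± 142.4) / 59.63, giving tanθ = 0.7142 or 5.491.
θ = 35.53° or 79.68°; the smaller is 35.53°.

35.53°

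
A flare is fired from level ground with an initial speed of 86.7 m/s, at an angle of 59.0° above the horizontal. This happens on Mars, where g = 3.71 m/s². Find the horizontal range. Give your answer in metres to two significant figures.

Components: vₓ = 86.70 cos 59.0° = 44.65 m/s, v_y0 = 86.70 sin 59.0° = 74.32 m/s.
Time aloft: T = 2 v_y0 / g = 2 × 74.32 / 3.71 = 40.06 s.
Range: R = vₓ T = 44.65 × 40.06 = 1789 m.

1800 m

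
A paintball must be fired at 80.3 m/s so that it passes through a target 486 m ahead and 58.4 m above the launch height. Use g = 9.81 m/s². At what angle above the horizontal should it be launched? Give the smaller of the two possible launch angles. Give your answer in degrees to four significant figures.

Trajectory: y = x tanθ − g x² (1 + tan²θ)/(2v₀²). With x = 486, y = 58.4, v₀ = 80.3, g = 9.81:
179.7 tan²θ − 486 tanθ + (238.1) = 0.
tanθ = [486 ± √(486² − 4 × 179.7 × (238.1))] / (2 × 179.7) = (486 ± 255.1) / 359.3, giving tanθ = 0.6424 or 2.062.
θ = 32.72° or 64.13°; the smaller is 32.72°.

32.72°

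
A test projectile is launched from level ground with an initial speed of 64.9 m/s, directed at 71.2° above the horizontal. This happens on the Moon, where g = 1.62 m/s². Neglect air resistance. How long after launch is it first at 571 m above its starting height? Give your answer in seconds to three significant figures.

Resolve: vₓ = 64.90 cos 71.2° = 20.92 m/s and v_y0 = 64.90 sin 71.2° = 61.44 m/s.
Require v_y0 t − ½ g t² = 571, i.e. 0.8100 t² − 61.44 t + 571 = 0.
t = [61.44 ± √(61.44² − 2·1.62·571)] / 1.62 = (61.44 ± 43.87) / 1.62, so t = 10.84 s or t = 65.00 s.
The first (ascending) time is 10.84 s.

10.8 s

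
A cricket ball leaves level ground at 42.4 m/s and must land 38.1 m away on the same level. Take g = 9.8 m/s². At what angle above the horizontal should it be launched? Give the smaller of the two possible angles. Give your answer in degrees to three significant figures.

5.99°

Level-ground range R = v₀² sin(2θ)/g ⇒ sin(2θ) = gR/v₀² = 9.80 × 38.1 / 42.4² = 0.2077.
2θ = 11.99° or 180° − 11.99° = 168.0°, so θ = 5.994° or 84.01°.
The smaller angle is 5.994°.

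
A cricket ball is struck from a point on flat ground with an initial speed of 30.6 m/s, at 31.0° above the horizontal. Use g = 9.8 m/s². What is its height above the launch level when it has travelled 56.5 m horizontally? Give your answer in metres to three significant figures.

11.2 m

Components: vₓ = 30.60 cos 31.0° = 26.23 m/s, v_y0 = 30.60 sin 31.0° = 15.76 m/s.
x = vₓ t ⇒ t = 56.5/26.23 = 2.154 s.
Height: y = v_y0 t − ½ g t² = 15.76 × 2.154 − 4.900 × 2.154² = 33.95 − 22.74 = 11.21 m.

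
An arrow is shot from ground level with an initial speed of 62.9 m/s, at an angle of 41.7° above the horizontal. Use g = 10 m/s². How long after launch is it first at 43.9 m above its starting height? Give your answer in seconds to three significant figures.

vₓ = 62.90 cos 41.7° = 46.96 m/s; v_y0 = 62.90 sin 41.7° = 41.84 m/s.
Require v_y0 t − ½ g t² = 43.9, i.e. 5.000 t² − 41.84 t + 43.9 = 0.
Quadratic formula: t = (41.84 ± √872.84) / 10.0 = (41.84 ± 29.54) / 10.0 → t = 1.230 s or 7.139 s.
The first (ascending) time is 1.230 s.

1.23 s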